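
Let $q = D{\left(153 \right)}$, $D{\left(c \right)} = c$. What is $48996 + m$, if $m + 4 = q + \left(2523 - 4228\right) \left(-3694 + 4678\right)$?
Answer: $-1628575$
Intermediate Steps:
$q = 153$
$m = -1677571$ ($m = -4 + \left(153 + \left(2523 - 4228\right) \left(-3694 + 4678\right)\right) = -4 + \left(153 - 1677720\right) = -4 - 1677567 = -1677571$)
$48996 + m = 48996 - 1677571 = -1628575$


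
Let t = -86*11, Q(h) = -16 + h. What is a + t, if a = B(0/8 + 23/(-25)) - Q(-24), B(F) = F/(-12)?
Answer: -271777/300 ≈ -905.92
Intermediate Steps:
B(F) = -F/12 (B(F) = F*(-1/12) = -F/12)
t = -946
a = 12023/300 (a = -(0/8 + 23/(-25))/12 - (-16 - 24) = -(0*(⅛) + 23*(-1/25))/12 - 1*(-40) = -(0 - 23/25)/12 + 40 = -1/12*(-23/25) + 40 = 23/300 + 40 = 12023/300 ≈ 40.077)
a + t = 12023/300 - 946 = -271777/300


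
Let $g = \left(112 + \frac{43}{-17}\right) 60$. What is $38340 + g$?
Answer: $\frac{763440}{17} \approx 44908.0$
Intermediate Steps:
$g = \frac{111660}{17}$ ($g = \left(112 + 43 \left(- \frac{1}{17}\right)\right) 60 = \left(112 - \frac{43}{17}\right) 60 = \frac{1861}{17} \cdot 60 = \frac{111660}{17} \approx 6568.2$)
$38340 + g = 38340 + \frac{111660}{17} = \frac{763440}{17}$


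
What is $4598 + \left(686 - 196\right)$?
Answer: $5088$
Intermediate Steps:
$4598 + \left(686 - 196\right) = 4598 + 490 = 5088$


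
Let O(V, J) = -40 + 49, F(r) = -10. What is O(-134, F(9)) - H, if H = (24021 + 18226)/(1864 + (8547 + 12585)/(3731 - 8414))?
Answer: -39823627/2902660 ≈ -13.720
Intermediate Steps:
O(V, J) = 9
H = 65947567/2902660 (H = 42247/(1864 + 21132/(-4683)) = 42247/(1864 + 21132*(-1/4683)) = 42247/(1864 - 7044/1561) = 42247/(2902660/1561) = 42247*(1561/2902660) = 65947567/2902660 ≈ 22.720)
O(-134, F(9)) - H = 9 - 1*65947567/2902660 = 9 - 65947567/2902660 = -39823627/2902660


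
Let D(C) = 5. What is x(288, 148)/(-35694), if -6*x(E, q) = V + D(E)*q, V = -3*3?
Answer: 731/214164 ≈ 0.0034133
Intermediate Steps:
V = -9
x(E, q) = 3/2 - 5*q/6 (x(E, q) = -(-9 + 5*q)/6 = 3/2 - 5*q/6)
x(288, 148)/(-35694) = (3/2 - ⅚*148)/(-35694) = (3/2 - 370/3)*(-1/35694) = -731/6*(-1/35694) = 731/214164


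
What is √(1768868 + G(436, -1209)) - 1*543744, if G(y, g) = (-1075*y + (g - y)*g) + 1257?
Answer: -543744 + √3290230 ≈ -5.4193e+5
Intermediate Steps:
G(y, g) = 1257 - 1075*y + g*(g - y) (G(y, g) = (-1075*y + g*(g - y)) + 1257 = 1257 - 1075*y + g*(g - y))
√(1768868 + G(436, -1209)) - 1*543744 = √(1768868 + (1257 + (-1209)² - 1075*436 - 1*(-1209)*436)) - 1*543744 = √(1768868 + (1257 + 1461681 - 468700 + 527124)) - 543744 = √(1768868 + 1521362) - 543744 = √3290230 - 543744 = -543744 + √3290230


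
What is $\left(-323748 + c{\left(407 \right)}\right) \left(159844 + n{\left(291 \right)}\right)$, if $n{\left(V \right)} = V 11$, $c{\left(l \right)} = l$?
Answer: $-52719133345$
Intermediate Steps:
$n{\left(V \right)} = 11 V$
$\left(-323748 + c{\left(407 \right)}\right) \left(159844 + n{\left(291 \right)}\right) = \left(-323748 + 407\right) \left(159844 + 11 \cdot 291\right) = - 323341 \left(159844 + 3201\right) = \left(-323341\right) 163045 = -52719133345$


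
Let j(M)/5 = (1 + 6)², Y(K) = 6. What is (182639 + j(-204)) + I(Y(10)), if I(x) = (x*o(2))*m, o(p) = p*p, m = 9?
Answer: 183100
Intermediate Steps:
o(p) = p²
I(x) = 36*x (I(x) = (x*2²)*9 = (x*4)*9 = (4*x)*9 = 36*x)
j(M) = 245 (j(M) = 5*(1 + 6)² = 5*7² = 5*49 = 245)
(182639 + j(-204)) + I(Y(10)) = (182639 + 245) + 36*6 = 182884 + 216 = 183100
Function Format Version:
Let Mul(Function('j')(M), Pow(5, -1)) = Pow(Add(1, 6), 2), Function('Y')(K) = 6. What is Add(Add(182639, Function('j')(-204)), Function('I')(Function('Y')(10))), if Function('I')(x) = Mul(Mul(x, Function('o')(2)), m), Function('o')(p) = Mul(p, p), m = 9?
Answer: 183100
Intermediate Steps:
Function('o')(p) = Pow(p, 2)
Function('I')(x) = Mul(36, x) (Function('I')(x) = Mul(Mul(x, Pow(2, 2)), 9) = Mul(Mul(x, 4), 9) = Mul(Mul(4, x), 9) = Mul(36, x))
Function('j')(M) = 245 (Function('j')(M) = Mul(5, Pow(Add(1, 6), 2)) = Mul(5, Pow(7, 2)) = Mul(5, 49) = 245)
Add(Add(182639, Function('j')(-204)), Function('I')(Function('Y')(10))) = Add(Add(182639, 245), Mul(36, 6)) = Add(182884, 216) = 183100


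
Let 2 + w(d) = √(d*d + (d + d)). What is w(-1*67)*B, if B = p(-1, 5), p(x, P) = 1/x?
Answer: 2 - √4355 ≈ -63.992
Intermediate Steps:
B = -1 (B = 1/(-1) = -1)
w(d) = -2 + √(d² + 2*d) (w(d) = -2 + √(d*d + (d + d)) = -2 + √(d² + 2*d))
w(-1*67)*B = (-2 + √((-1*67)*(2 - 1*67)))*(-1) = (-2 + √(-67*(2 - 67)))*(-1) = (-2 + √(-67*(-65)))*(-1) = (-2 + √4355)*(-1) = 2 - √4355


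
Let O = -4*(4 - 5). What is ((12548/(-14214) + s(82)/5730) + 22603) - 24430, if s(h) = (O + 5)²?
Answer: -24812165441/13574370 ≈ -1827.9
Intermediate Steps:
O = 4 (O = -4*(-1) = 4)
s(h) = 81 (s(h) = (4 + 5)² = 9² = 81)
((12548/(-14214) + s(82)/5730) + 22603) - 24430 = ((12548/(-14214) + 81/5730) + 22603) - 24430 = ((12548*(-1/14214) + 81*(1/5730)) + 22603) - 24430 = ((-6274/7107 + 27/1910) + 22603) - 24430 = (-11791451/13574370 + 22603) - 24430 = 306809693659/13574370 - 24430 = -24812165441/13574370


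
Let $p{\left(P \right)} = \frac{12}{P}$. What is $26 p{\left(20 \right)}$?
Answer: $\frac{78}{5} \approx 15.6$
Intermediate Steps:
$26 p{\left(20 \right)} = 26 \cdot \frac{12}{20} = 26 \cdot 12 \cdot \frac{1}{20} = 26 \cdot \frac{3}{5} = \frac{78}{5}$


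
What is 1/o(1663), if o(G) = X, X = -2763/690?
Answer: -230/921 ≈ -0.24973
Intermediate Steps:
X = -921/230 (X = -2763*1/690 = -921/230 ≈ -4.0043)
o(G) = -921/230
1/o(1663) = 1/(-921/230) = -230/921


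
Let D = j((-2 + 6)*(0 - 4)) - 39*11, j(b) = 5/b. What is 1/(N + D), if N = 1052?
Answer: 16/9963 ≈ 0.0016059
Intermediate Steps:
D = -6869/16 (D = 5/(((-2 + 6)*(0 - 4))) - 39*11 = 5/((4*(-4))) - 429 = 5/(-16) - 429 = 5*(-1/16) - 429 = -5/16 - 429 = -6869/16 ≈ -429.31)
1/(N + D) = 1/(1052 - 6869/16) = 1/(9963/16) = 16/9963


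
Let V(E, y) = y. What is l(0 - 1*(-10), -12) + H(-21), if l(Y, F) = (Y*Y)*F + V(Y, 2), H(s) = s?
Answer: -1219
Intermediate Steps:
l(Y, F) = 2 + F*Y**2 (l(Y, F) = (Y*Y)*F + 2 = Y**2*F + 2 = F*Y**2 + 2 = 2 + F*Y**2)
l(0 - 1*(-10), -12) + H(-21) = (2 - 12*(0 - 1*(-10))**2) - 21 = (2 - 12*(0 + 10)**2) - 21 = (2 - 12*10**2) - 21 = (2 - 12*100) - 21 = (2 - 1200) - 21 = -1198 - 21 = -1219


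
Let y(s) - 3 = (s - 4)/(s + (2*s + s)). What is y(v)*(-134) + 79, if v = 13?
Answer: -9001/26 ≈ -346.19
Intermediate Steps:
y(s) = 3 + (-4 + s)/(4*s) (y(s) = 3 + (s - 4)/(s + (2*s + s)) = 3 + (-4 + s)/(s + 3*s) = 3 + (-4 + s)/((4*s)) = 3 + (-4 + s)*(1/(4*s)) = 3 + (-4 + s)/(4*s))
y(v)*(-134) + 79 = (13/4 - 1/13)*(-134) + 79 = (165/52)*(-134) + 79 = -11055/26 + 79 = -9001/26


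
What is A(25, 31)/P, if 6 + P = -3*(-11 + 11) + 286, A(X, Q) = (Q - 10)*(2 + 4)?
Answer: 9/20 ≈ 0.45000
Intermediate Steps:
A(X, Q) = -60 + 6*Q (A(X, Q) = (-10 + Q)*6 = -60 + 6*Q)
P = 280 (P = -6 + (-3*(-11 + 11) + 286) = -6 + (-3*0 + 286) = -6 + (0 + 286) = -6 + 286 = 280)
A(25, 31)/P = (-60 + 6*31)/280 = (-60 + 186)*(1/280) = 126*(1/280) = 9/20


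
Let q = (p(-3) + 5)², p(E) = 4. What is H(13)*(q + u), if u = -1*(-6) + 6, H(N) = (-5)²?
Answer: 2325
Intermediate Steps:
H(N) = 25
q = 81 (q = (4 + 5)² = 9² = 81)
u = 12 (u = 6 + 6 = 12)
H(13)*(q + u) = 25*(81 + 12) = 25*93 = 2325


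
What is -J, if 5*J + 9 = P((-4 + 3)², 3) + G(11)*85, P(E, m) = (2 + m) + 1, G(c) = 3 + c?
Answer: -1187/5 ≈ -237.40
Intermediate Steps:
P(E, m) = 3 + m
J = 1187/5 (J = -9/5 + ((3 + 3) + (3 + 11)*85)/5 = -9/5 + (6 + 14*85)/5 = -9/5 + (6 + 1190)/5 = -9/5 + (⅕)*1196 = -9/5 + 1196/5 = 1187/5 ≈ 237.40)
-J = -1*1187/5 = -1187/5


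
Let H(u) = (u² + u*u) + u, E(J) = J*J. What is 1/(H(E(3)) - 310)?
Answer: -1/139 ≈ -0.0071942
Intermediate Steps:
E(J) = J²
H(u) = u + 2*u² (H(u) = (u² + u²) + u = 2*u² + u = u + 2*u²)
1/(H(E(3)) - 310) = 1/(3²*(1 + 2*3²) - 310) = 1/(9*(1 + 2*9) - 310) = 1/(9*(1 + 18) - 310) = 1/(9*19 - 310) = 1/(171 - 310) = 1/(-139) = -1/139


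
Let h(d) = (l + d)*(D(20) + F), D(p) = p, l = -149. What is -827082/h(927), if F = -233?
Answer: 137847/27619 ≈ 4.9910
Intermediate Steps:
h(d) = 31737 - 213*d (h(d) = (-149 + d)*(20 - 233) = (-149 + d)*(-213) = 31737 - 213*d)
-827082/h(927) = -827082/(31737 - 213*927) = -827082/(31737 - 197451) = -827082/(-165714) = -827082*(-1/165714) = 137847/27619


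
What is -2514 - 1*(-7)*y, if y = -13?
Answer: -2605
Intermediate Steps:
-2514 - 1*(-7)*y = -2514 - 1*(-7)*(-13) = -2514 - (-7)*(-13) = -2514 - 1*91 = -2514 - 91 = -2605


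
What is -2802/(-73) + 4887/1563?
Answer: 1578759/38033 ≈ 41.510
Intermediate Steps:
-2802/(-73) + 4887/1563 = -2802*(-1/73) + 4887*(1/1563) = 2802/73 + 1629/521 = 1578759/38033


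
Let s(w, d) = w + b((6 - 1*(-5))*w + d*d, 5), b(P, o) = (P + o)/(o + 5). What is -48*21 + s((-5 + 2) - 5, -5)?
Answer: -5109/5 ≈ -1021.8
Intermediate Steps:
b(P, o) = (P + o)/(5 + o)
s(w, d) = 1/2 + d**2/10 + 21*w/10 (s(w, d) = w + (((6 - 1*(-5))*w + d*d) + 5)/(5 + 5) = w + (((6 + 5)*w + d**2) + 5)/10 = w + ((11*w + d**2) + 5)/10 = w + ((d**2 + 11*w) + 5)/10 = w + (5 + d**2 + 11*w)/10 = w + (1/2 + d**2/10 + 11*w/10) = 1/2 + d**2/10 + 21*w/10)
-48*21 + s((-5 + 2) - 5, -5) = -48*21 + (1/2 + (1/10)*(-5)**2 + 21*((-5 + 2) - 5)/10) = -1008 + (1/2 + (1/10)*25 + 21*(-3 - 5)/10) = -1008 + (1/2 + 5/2 + (21/10)*(-8)) = -1008 + (1/2 + 5/2 - 84/5) = -1008 - 69/5 = -5109/5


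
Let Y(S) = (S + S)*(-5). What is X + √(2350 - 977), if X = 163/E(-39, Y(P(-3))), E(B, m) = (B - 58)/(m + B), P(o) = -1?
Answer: 4727/97 + √1373 ≈ 85.786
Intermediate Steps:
Y(S) = -10*S (Y(S) = (2*S)*(-5) = -10*S)
E(B, m) = (-58 + B)/(B + m)
X = 4727/97 (X = 163/(((-58 - 39)/(-39 - 10*(-1)))) = 163/((-97/(-39 + 10))) = 163/((-97/(-29))) = 163/((-1/29*(-97))) = 163/(97/29) = 163*(29/97) = 4727/97 ≈ 48.732)
X + √(2350 - 977) = 4727/97 + √(2350 - 977) = 4727/97 + √1373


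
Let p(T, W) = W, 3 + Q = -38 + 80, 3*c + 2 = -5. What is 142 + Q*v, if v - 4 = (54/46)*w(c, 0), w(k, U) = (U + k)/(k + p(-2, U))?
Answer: 7907/23 ≈ 343.78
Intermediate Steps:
c = -7/3 (c = -⅔ + (⅓)*(-5) = -⅔ - 5/3 = -7/3 ≈ -2.3333)
Q = 39 (Q = -3 + (-38 + 80) = -3 + 42 = 39)
w(k, U) = 1 (w(k, U) = (U + k)/(k + U) = (U + k)/(U + k) = 1)
v = 119/23 (v = 4 + (54/46)*1 = 4 + (54*(1/46))*1 = 4 + (27/23)*1 = 4 + 27/23 = 119/23 ≈ 5.1739)
142 + Q*v = 142 + 39*(119/23) = 142 + 4641/23 = 7907/23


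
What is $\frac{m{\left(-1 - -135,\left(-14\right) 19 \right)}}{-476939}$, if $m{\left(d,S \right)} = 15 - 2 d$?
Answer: $\frac{253}{476939} \approx 0.00053047$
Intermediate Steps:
$\frac{m{\left(-1 - -135,\left(-14\right) 19 \right)}}{-476939} = \frac{15 - 2 \left(-1 - -135\right)}{-476939} = \left(15 - 2 \left(-1 + 135\right)\right) \left(- \frac{1}{476939}\right) = \left(15 - 268\right) \left(- \frac{1}{476939}\right) = \left(-253\right) \left(- \frac{1}{476939}\right) = \frac{253}{476939}$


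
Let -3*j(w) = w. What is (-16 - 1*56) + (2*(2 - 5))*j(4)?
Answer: -64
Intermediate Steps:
j(w) = -w/3
(-16 - 1*56) + (2*(2 - 5))*j(4) = (-16 - 1*56) + (2*(2 - 5))*(-⅓*4) = (-16 - 56) + (2*(-3))*(-4/3) = -72 - 6*(-4/3) = -72 + 8 = -64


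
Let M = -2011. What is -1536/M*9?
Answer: 13824/2011 ≈ 6.8742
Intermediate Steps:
-1536/M*9 = -1536/(-2011)*9 = -1536*(-1/2011)*9 = (1536/2011)*9 = 13824/2011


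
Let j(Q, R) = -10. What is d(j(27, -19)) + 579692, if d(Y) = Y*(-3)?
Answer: 579722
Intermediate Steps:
d(Y) = -3*Y
d(j(27, -19)) + 579692 = -3*(-10) + 579692 = 30 + 579692 = 579722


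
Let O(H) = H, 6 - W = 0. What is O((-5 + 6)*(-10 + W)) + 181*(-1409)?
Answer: -255033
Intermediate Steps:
W = 6 (W = 6 - 1*0 = 6 + 0 = 6)
O((-5 + 6)*(-10 + W)) + 181*(-1409) = (-5 + 6)*(-10 + 6) + 181*(-1409) = 1*(-4) - 255029 = -4 - 255029 = -255033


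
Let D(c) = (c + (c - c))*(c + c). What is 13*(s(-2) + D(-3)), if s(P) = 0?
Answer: 234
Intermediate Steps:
D(c) = 2*c**2 (D(c) = (c + 0)*(2*c) = c*(2*c) = 2*c**2)
13*(s(-2) + D(-3)) = 13*(0 + 2*(-3)**2) = 13*(0 + 2*9) = 13*(0 + 18) = 13*18 = 234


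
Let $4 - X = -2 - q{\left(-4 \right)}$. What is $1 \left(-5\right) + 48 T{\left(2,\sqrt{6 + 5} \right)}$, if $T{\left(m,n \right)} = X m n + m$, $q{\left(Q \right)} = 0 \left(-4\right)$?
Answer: $91 + 576 \sqrt{11} \approx 2001.4$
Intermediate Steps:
$q{\left(Q \right)} = 0$
$X = 6$ ($X = 4 - \left(-2 - 0\right) = 4 - \left(-2 + 0\right) = 4 - -2 = 4 + 2 = 6$)
$T{\left(m,n \right)} = m + 6 m n$ ($T{\left(m,n \right)} = 6 m n + m = m + 6 m n$)
$1 \left(-5\right) + 48 T{\left(2,\sqrt{6 + 5} \right)} = 1 \left(-5\right) + 48 \cdot 2 \left(1 + 6 \sqrt{6 + 5}\right) = -5 + 48 \cdot 2 \left(1 + 6 \sqrt{11}\right) = -5 + 48 \left(2 + 12 \sqrt{11}\right) = -5 + \left(96 + 576 \sqrt{11}\right) = 91 + 576 \sqrt{11}$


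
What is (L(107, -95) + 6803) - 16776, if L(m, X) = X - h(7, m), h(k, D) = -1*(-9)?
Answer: -10077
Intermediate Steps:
h(k, D) = 9
L(m, X) = -9 + X (L(m, X) = X - 1*9 = X - 9 = -9 + X)
(L(107, -95) + 6803) - 16776 = ((-9 - 95) + 6803) - 16776 = (-104 + 6803) - 16776 = 6699 - 16776 = -10077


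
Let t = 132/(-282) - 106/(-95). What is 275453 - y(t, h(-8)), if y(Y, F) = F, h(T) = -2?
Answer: 275455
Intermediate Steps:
t = 2892/4465 (t = 132*(-1/282) - 106*(-1/95) = -22/47 + 106/95 = 2892/4465 ≈ 0.64770)
275453 - y(t, h(-8)) = 275453 - 1*(-2) = 275453 + 2 = 275455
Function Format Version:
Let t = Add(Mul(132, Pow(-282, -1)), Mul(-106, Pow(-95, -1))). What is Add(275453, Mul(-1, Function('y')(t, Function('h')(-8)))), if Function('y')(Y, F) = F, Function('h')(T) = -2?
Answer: 275455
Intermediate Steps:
t = Rational(2892, 4465) (t = Add(Mul(132, Rational(-1, 282)), Mul(-106, Rational(-1, 95))) = Add(Rational(-22, 47), Rational(106, 95)) = Rational(2892, 4465) ≈ 0.64770)
Add(275453, Mul(-1, Function('y')(t, Function('h')(-8)))) = Add(275453, Mul(-1, -2)) = Add(275453, 2) = 275455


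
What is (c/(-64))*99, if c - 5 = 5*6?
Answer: -3465/64 ≈ -54.141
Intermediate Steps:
c = 35 (c = 5 + 5*6 = 5 + 30 = 35)
(c/(-64))*99 = (35/(-64))*99 = (35*(-1/64))*99 = -35/64*99 = -3465/64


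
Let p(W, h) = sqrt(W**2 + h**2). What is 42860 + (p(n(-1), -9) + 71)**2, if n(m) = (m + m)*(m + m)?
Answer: 47998 + 142*sqrt(97) ≈ 49397.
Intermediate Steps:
n(m) = 4*m**2 (n(m) = (2*m)*(2*m) = 4*m**2)
42860 + (p(n(-1), -9) + 71)**2 = 42860 + (sqrt((4*(-1)**2)**2 + (-9)**2) + 71)**2 = 42860 + (sqrt((4*1)**2 + 81) + 71)**2 = 42860 + (sqrt(4**2 + 81) + 71)**2 = 42860 + (sqrt(16 + 81) + 71)**2 = 42860 + (sqrt(97) + 71)**2 = 42860 + (71 + sqrt(97))**2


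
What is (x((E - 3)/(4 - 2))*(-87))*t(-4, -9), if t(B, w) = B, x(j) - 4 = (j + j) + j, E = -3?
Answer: -1740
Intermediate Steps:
x(j) = 4 + 3*j (x(j) = 4 + ((j + j) + j) = 4 + (2*j + j) = 4 + 3*j)
(x((E - 3)/(4 - 2))*(-87))*t(-4, -9) = ((4 + 3*((-3 - 3)/(4 - 2)))*(-87))*(-4) = ((4 + 3*(-6/2))*(-87))*(-4) = ((4 + 3*(-6*½))*(-87))*(-4) = ((4 + 3*(-3))*(-87))*(-4) = ((4 - 9)*(-87))*(-4) = -5*(-87)*(-4) = 435*(-4) = -1740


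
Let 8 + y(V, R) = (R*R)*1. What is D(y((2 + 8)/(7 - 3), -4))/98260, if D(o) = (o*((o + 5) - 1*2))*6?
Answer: 132/24565 ≈ 0.0053735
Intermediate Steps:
y(V, R) = -8 + R² (y(V, R) = -8 + (R*R)*1 = -8 + R²*1 = -8 + R²)
D(o) = 6*o*(3 + o) (D(o) = (o*((5 + o) - 2))*6 = (o*(3 + o))*6 = 6*o*(3 + o))
D(y((2 + 8)/(7 - 3), -4))/98260 = (6*(-8 + (-4)²)*(3 + (-8 + (-4)²)))/98260 = (6*(-8 + 16)*(3 + (-8 + 16)))*(1/98260) = (6*8*(3 + 8))*(1/98260) = (6*8*11)*(1/98260) = 528*(1/98260) = 132/24565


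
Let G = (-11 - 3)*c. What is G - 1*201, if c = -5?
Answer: -131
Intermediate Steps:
G = 70 (G = (-11 - 3)*(-5) = -14*(-5) = 70)
G - 1*201 = 70 - 1*201 = 70 - 201 = -131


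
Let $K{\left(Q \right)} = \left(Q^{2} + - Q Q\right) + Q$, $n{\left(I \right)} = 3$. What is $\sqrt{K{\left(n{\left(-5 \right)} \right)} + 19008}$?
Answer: $\sqrt{19011} \approx 137.88$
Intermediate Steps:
$K{\left(Q \right)} = Q$ ($K{\left(Q \right)} = \left(Q^{2} - Q^{2}\right) + Q = 0 + Q = Q$)
$\sqrt{K{\left(n{\left(-5 \right)} \right)} + 19008} = \sqrt{3 + 19008} = \sqrt{19011}$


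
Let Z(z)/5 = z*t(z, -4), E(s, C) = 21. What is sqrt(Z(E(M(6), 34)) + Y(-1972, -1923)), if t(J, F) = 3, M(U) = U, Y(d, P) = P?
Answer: 2*I*sqrt(402) ≈ 40.1*I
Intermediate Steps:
Z(z) = 15*z (Z(z) = 5*(z*3) = 5*(3*z) = 15*z)
sqrt(Z(E(M(6), 34)) + Y(-1972, -1923)) = sqrt(15*21 - 1923) = sqrt(315 - 1923) = sqrt(-1608) = 2*I*sqrt(402)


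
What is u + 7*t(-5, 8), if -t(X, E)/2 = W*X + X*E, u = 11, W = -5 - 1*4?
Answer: -59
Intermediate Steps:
W = -9 (W = -5 - 4 = -9)
t(X, E) = 18*X - 2*E*X (t(X, E) = -2*(-9*X + X*E) = -2*(-9*X + E*X) = 18*X - 2*E*X)
u + 7*t(-5, 8) = 11 + 7*(2*(-5)*(9 - 1*8)) = 11 + 7*(2*(-5)*(9 - 8)) = 11 + 7*(2*(-5)*1) = 11 + 7*(-10) = 11 - 70 = -59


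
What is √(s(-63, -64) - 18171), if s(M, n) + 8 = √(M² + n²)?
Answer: √(-18179 + √8065) ≈ 134.5*I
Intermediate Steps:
s(M, n) = -8 + √(M² + n²)
√(s(-63, -64) - 18171) = √((-8 + √((-63)² + (-64)²)) - 18171) = √((-8 + √(3969 + 4096)) - 18171) = √((-8 + √8065) - 18171) = √(-18179 + √8065)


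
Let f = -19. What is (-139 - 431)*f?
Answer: 10830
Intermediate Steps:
(-139 - 431)*f = (-139 - 431)*(-19) = -570*(-19) = 10830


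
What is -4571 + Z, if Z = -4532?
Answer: -9103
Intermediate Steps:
-4571 + Z = -4571 - 4532 = -9103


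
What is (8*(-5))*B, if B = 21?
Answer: -840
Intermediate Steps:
(8*(-5))*B = (8*(-5))*21 = -40*21 = -840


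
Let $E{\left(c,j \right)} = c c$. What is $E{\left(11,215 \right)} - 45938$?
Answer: $-45817$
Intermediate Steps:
$E{\left(c,j \right)} = c^{2}$
$E{\left(11,215 \right)} - 45938 = 11^{2} - 45938 = 121 - 45938 = -45817$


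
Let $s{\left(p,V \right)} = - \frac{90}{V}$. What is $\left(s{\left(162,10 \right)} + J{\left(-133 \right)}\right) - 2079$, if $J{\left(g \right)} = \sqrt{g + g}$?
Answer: $-2088 + i \sqrt{266} \approx -2088.0 + 16.31 i$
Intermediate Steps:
$J{\left(g \right)} = \sqrt{2} \sqrt{g}$ ($J{\left(g \right)} = \sqrt{2 g} = \sqrt{2} \sqrt{g}$)
$\left(s{\left(162,10 \right)} + J{\left(-133 \right)}\right) - 2079 = \left(- \frac{90}{10} + \sqrt{2} \sqrt{-133}\right) - 2079 = \left(\left(-90\right) \frac{1}{10} + \sqrt{2} i \sqrt{133}\right) - 2079 = \left(-9 + i \sqrt{266}\right) - 2079 = -2088 + i \sqrt{266}$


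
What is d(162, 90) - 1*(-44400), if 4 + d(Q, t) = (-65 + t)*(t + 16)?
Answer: 47046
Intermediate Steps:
d(Q, t) = -4 + (-65 + t)*(16 + t) (d(Q, t) = -4 + (-65 + t)*(t + 16) = -4 + (-65 + t)*(16 + t))
d(162, 90) - 1*(-44400) = (-1044 + 90² - 49*90) - 1*(-44400) = (-1044 + 8100 - 4410) + 44400 = 2646 + 44400 = 47046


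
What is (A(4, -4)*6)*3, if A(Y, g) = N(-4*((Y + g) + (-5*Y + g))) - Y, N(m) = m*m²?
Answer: 15925176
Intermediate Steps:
N(m) = m³
A(Y, g) = (-8*g + 16*Y)³ - Y (A(Y, g) = (-4*((Y + g) + (-5*Y + g)))³ - Y = (-4*((Y + g) + (g - 5*Y)))³ - Y = (-4*(-4*Y + 2*g))³ - Y = (-8*g + 16*Y)³ - Y)
(A(4, -4)*6)*3 = ((-1*4 + 512*(-1*(-4) + 2*4)³)*6)*3 = ((-4 + 512*(4 + 8)³)*6)*3 = ((-4 + 512*12³)*6)*3 = ((-4 + 512*1728)*6)*3 = ((-4 + 884736)*6)*3 = (884732*6)*3 = 5308392*3 = 15925176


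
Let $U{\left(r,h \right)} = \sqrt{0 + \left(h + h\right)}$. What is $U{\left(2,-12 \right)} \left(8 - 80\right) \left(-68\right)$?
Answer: $9792 i \sqrt{6} \approx 23985.0 i$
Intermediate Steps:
$U{\left(r,h \right)} = \sqrt{2} \sqrt{h}$ ($U{\left(r,h \right)} = \sqrt{0 + 2 h} = \sqrt{2 h} = \sqrt{2} \sqrt{h}$)
$U{\left(2,-12 \right)} \left(8 - 80\right) \left(-68\right) = \sqrt{2} \sqrt{-12} \left(8 - 80\right) \left(-68\right) = \sqrt{2} \cdot 2 i \sqrt{3} \left(8 - 80\right) \left(-68\right) = 2 i \sqrt{6} \left(-72\right) \left(-68\right) = - 144 i \sqrt{6} \left(-68\right) = 9792 i \sqrt{6}$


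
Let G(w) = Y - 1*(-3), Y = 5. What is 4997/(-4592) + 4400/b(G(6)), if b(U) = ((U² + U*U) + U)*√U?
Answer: -4997/4592 + 275*√2/34 ≈ 10.350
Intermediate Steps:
G(w) = 8 (G(w) = 5 - 1*(-3) = 5 + 3 = 8)
b(U) = √U*(U + 2*U²) (b(U) = ((U² + U²) + U)*√U = (2*U² + U)*√U = (U + 2*U²)*√U = √U*(U + 2*U²))
4997/(-4592) + 4400/b(G(6)) = 4997/(-4592) + 4400/((8^(3/2)*(1 + 2*8))) = 4997*(-1/4592) + 4400/(((16*√2)*(1 + 16))) = -4997/4592 + 4400/(((16*√2)*17)) = -4997/4592 + 4400/((272*√2)) = -4997/4592 + 4400*(√2/544) = -4997/4592 + 275*√2/34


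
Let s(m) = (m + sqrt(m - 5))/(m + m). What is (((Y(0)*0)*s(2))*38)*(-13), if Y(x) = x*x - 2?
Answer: 0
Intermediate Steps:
Y(x) = -2 + x**2 (Y(x) = x**2 - 2 = -2 + x**2)
s(m) = (m + sqrt(-5 + m))/(2*m) (s(m) = (m + sqrt(-5 + m))/((2*m)) = (m + sqrt(-5 + m))*(1/(2*m)) = (m + sqrt(-5 + m))/(2*m))
(((Y(0)*0)*s(2))*38)*(-13) = ((((-2 + 0**2)*0)*((1/2)*(2 + sqrt(-5 + 2))/2))*38)*(-13) = ((((-2 + 0)*0)*((1/2)*(1/2)*(2 + sqrt(-3))))*38)*(-13) = (((-2*0)*((1/2)*(1/2)*(2 + I*sqrt(3))))*38)*(-13) = ((0*(1/2 + I*sqrt(3)/4))*38)*(-13) = (0*38)*(-13) = 0*(-13) = 0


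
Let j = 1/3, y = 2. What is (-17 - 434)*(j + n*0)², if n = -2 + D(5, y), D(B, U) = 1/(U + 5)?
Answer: -451/9 ≈ -50.111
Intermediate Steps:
D(B, U) = 1/(5 + U)
j = ⅓ ≈ 0.33333
n = -13/7 (n = -2 + 1/(5 + 2) = -2 + 1/7 = -2 + ⅐ = -13/7 ≈ -1.8571)
(-17 - 434)*(j + n*0)² = (-17 - 434)*(⅓ - 13/7*0)² = -451*(⅓ + 0)² = -451*(⅓)² = -451*⅑ = -451/9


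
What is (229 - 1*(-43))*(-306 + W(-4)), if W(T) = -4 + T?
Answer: -85408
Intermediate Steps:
(229 - 1*(-43))*(-306 + W(-4)) = (229 - 1*(-43))*(-306 + (-4 - 4)) = (229 + 43)*(-306 - 8) = 272*(-314) = -85408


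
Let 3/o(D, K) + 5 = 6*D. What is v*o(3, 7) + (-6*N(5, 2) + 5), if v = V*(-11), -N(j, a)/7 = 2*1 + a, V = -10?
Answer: 2579/13 ≈ 198.38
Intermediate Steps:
o(D, K) = 3/(-5 + 6*D)
N(j, a) = -14 - 7*a (N(j, a) = -7*(2*1 + a) = -7*(2 + a) = -14 - 7*a)
v = 110 (v = -10*(-11) = 110)
v*o(3, 7) + (-6*N(5, 2) + 5) = 110*(3/(-5 + 6*3)) + (-6*(-14 - 7*2) + 5) = 110*(3/(-5 + 18)) + (-6*(-14 - 14) + 5) = 110*(3/13) + (-6*(-28) + 5) = 110*(3*(1/13)) + (168 + 5) = 110*(3/13) + 173 = 330/13 + 173 = 2579/13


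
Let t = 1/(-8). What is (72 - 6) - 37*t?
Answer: 565/8 ≈ 70.625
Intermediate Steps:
t = -⅛ ≈ -0.12500
(72 - 6) - 37*t = (72 - 6) - 37*(-⅛) = 66 + 37/8 = 565/8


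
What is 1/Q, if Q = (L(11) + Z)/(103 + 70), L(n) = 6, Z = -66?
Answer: -173/60 ≈ -2.8833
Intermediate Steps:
Q = -60/173 (Q = (6 - 66)/(103 + 70) = -60/173 ≈ -0.34682)
1/Q = 1/(-60/173) = -173/60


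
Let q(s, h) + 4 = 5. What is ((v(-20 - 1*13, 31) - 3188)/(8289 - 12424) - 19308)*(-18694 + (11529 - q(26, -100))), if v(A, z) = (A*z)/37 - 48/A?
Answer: 232844794165578/1682945 ≈ 1.3836e+8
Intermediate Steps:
v(A, z) = -48/A + A*z/37 (v(A, z) = (A*z)*(1/37) - 48/A = A*z/37 - 48/A = -48/A + A*z/37)
q(s, h) = 1 (q(s, h) = -4 + 5 = 1)
((v(-20 - 1*13, 31) - 3188)/(8289 - 12424) - 19308)*(-18694 + (11529 - q(26, -100))) = (((-48/(-20 - 1*13) + (1/37)*(-20 - 1*13)*31) - 3188)/(8289 - 12424) - 19308)*(-18694 + (11529 - 1*1)) = (((-48/(-20 - 13) + (1/37)*(-20 - 13)*31) - 3188)/(-4135) - 19308)*(-18694 + (11529 - 1)) = (((-48/(-33) + (1/37)*(-33)*31) - 3188)*(-1/4135) - 19308)*(-18694 + 11528) = (((-48*(-1/33) - 1023/37) - 3188)*(-1/4135) - 19308)*(-7166) = (((16/11 - 1023/37) - 3188)*(-1/4135) - 19308)*(-7166) = ((-10661/407 - 3188)*(-1/4135) - 19308)*(-7166) = (-1308177/407*(-1/4135) - 19308)*(-7166) = (1308177/1682945 - 19308)*(-7166) = -32492993883/1682945*(-7166) = 232844794165578/1682945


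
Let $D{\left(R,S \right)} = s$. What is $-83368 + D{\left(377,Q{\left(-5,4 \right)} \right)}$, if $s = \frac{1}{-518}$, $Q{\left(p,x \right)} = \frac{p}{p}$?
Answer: $- \frac{43184625}{518} \approx -83368.0$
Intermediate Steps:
$Q{\left(p,x \right)} = 1$
$s = - \frac{1}{518} \approx -0.0019305$
$D{\left(R,S \right)} = - \frac{1}{518}$
$-83368 + D{\left(377,Q{\left(-5,4 \right)} \right)} = -83368 - \frac{1}{518} = - \frac{43184625}{518}$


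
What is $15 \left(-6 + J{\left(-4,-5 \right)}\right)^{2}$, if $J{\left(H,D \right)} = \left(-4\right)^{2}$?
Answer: $1500$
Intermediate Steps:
$J{\left(H,D \right)} = 16$
$15 \left(-6 + J{\left(-4,-5 \right)}\right)^{2} = 15 \left(-6 + 16\right)^{2} = 15 \cdot 10^{2} = 15 \cdot 100 = 1500$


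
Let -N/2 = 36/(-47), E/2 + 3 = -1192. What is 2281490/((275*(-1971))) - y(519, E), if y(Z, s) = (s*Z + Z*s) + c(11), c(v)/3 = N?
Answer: 12639819867214/5095035 ≈ 2.4808e+6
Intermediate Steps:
E = -2390 (E = -6 + 2*(-1192) = -6 - 2384 = -2390)
N = 72/47 (N = -72/(-47) = -72*(-1)/47 = -2*(-36/47) = 72/47 ≈ 1.5319)
c(v) = 216/47 (c(v) = 3*(72/47) = 216/47)
y(Z, s) = 216/47 + 2*Z*s (y(Z, s) = (s*Z + Z*s) + 216/47 = (Z*s + Z*s) + 216/47 = 2*Z*s + 216/47 = 216/47 + 2*Z*s)
2281490/((275*(-1971))) - y(519, E) = 2281490/((275*(-1971))) - (216/47 + 2*519*(-2390)) = 2281490/(-542025) - (216/47 - 2480820) = 2281490*(-1/542025) - 1*(-116598324/47) = -456298/108405 + 116598324/47 = 12639819867214/5095035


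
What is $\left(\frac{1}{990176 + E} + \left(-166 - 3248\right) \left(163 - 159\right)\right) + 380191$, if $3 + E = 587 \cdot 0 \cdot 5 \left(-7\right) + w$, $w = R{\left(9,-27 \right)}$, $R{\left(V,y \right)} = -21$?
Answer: $\frac{362925363321}{990152} \approx 3.6654 \cdot 10^{5}$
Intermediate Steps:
$w = -21$
$E = -24$ ($E = -3 - \left(21 - 587 \cdot 0 \cdot 5 \left(-7\right)\right) = -3 - \left(21 - 587 \cdot 0 \left(-7\right)\right) = -3 + \left(587 \cdot 0 - 21\right) = -3 + \left(0 - 21\right) = -3 - 21 = -24$)
$\left(\frac{1}{990176 + E} + \left(-166 - 3248\right) \left(163 - 159\right)\right) + 380191 = \left(\frac{1}{990176 - 24} + \left(-166 - 3248\right) \left(163 - 159\right)\right) + 380191 = \left(\frac{1}{990152} - 13656\right) + 380191 = - \frac{13521515711}{990152} + 380191 = \frac{362925363321}{990152}$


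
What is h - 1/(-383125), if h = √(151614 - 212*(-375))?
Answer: 1/383125 + √231114 ≈ 480.74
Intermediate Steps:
h = √231114 (h = √(151614 + 79500) = √231114 ≈ 480.74)
h - 1/(-383125) = √231114 - 1/(-383125) = √231114 - 1*(-1/383125) = √231114 + 1/383125 = 1/383125 + √231114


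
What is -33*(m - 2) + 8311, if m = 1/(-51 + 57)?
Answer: 16743/2 ≈ 8371.5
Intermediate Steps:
m = 1/6 ≈ 0.16667
-33*(m - 2) + 8311 = -33*(1/6 - 2) + 8311 = -33*(-11/6) + 8311 = 121/2 + 8311 = 16743/2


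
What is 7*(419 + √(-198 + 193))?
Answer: 2933 + 7*I*√5 ≈ 2933.0 + 15.652*I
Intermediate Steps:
7*(419 + √(-198 + 193)) = 7*(419 + √(-5)) = 7*(419 + I*√5) = 2933 + 7*I*√5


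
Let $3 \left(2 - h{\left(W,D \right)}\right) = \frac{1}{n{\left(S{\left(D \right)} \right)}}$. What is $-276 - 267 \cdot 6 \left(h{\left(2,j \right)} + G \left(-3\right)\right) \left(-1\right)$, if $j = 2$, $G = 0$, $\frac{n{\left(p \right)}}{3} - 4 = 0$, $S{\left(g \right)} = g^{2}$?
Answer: $\frac{5767}{2} \approx 2883.5$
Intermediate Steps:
$n{\left(p \right)} = 12$ ($n{\left(p \right)} = 12 + 3 \cdot 0 = 12 + 0 = 12$)
$h{\left(W,D \right)} = \frac{71}{36}$ ($h{\left(W,D \right)} = 2 - \frac{1}{3 \cdot 12} = 2 - \frac{1}{36} = \frac{71}{36}$)
$-276 - 267 \cdot 6 \left(h{\left(2,j \right)} + G \left(-3\right)\right) \left(-1\right) = -276 - 267 \cdot 6 \left(\frac{71}{36} + 0 \left(-3\right)\right) \left(-1\right) = -276 - 267 \cdot 6 \left(\frac{71}{36} + 0\right) \left(-1\right) = -276 - 267 \cdot 6 \cdot \frac{71}{36} \left(-1\right) = -276 - 267 \cdot \frac{71}{6} \left(-1\right) = -276 - - \frac{6319}{2} = -276 + \frac{6319}{2} = \frac{5767}{2}$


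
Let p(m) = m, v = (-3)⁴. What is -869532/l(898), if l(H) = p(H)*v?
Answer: -144922/12123 ≈ -11.954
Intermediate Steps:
v = 81
l(H) = 81*H (l(H) = H*81 = 81*H)
-869532/l(898) = -869532/(81*898) = -869532/72738 = -869532*1/72738 = -144922/12123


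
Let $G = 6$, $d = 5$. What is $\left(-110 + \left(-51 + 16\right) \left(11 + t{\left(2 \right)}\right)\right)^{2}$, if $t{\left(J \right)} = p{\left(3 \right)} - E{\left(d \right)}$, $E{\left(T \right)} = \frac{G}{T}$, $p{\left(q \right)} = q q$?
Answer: $589824$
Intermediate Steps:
$p{\left(q \right)} = q^{2}$
$E{\left(T \right)} = \frac{6}{T}$
$t{\left(J \right)} = \frac{39}{5}$ ($t{\left(J \right)} = 3^{2} - \frac{6}{5} = 9 - 6 \cdot \frac{1}{5} = 9 - \frac{6}{5} = \frac{39}{5}$)
$\left(-110 + \left(-51 + 16\right) \left(11 + t{\left(2 \right)}\right)\right)^{2} = \left(-110 + \left(-51 + 16\right) \left(11 + \frac{39}{5}\right)\right)^{2} = \left(-110 - 658\right)^{2} = \left(-768\right)^{2} = 589824$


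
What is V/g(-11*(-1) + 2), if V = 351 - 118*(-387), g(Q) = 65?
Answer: 46017/65 ≈ 707.95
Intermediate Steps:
V = 46017 (V = 351 + 45666 = 46017)
V/g(-11*(-1) + 2) = 46017/65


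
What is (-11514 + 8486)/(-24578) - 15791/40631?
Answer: -132540265/499314359 ≈ -0.26544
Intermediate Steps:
(-11514 + 8486)/(-24578) - 15791/40631 = -3028*(-1/24578) - 15791*1/40631 = 1514/12289 - 15791/40631 = -132540265/499314359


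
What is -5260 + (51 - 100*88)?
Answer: -14009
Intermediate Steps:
-5260 + (51 - 100*88) = -5260 + (51 - 8800) = -5260 - 8749 = -14009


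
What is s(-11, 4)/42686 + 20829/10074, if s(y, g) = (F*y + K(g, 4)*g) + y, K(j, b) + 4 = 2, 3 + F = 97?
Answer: 73208231/35834897 ≈ 2.0429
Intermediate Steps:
F = 94 (F = -3 + 97 = 94)
K(j, b) = -2 (K(j, b) = -4 + 2 = -2)
s(y, g) = -2*g + 95*y (s(y, g) = (94*y - 2*g) + y = (-2*g + 94*y) + y = -2*g + 95*y)
s(-11, 4)/42686 + 20829/10074 = (-2*4 + 95*(-11))/42686 + 20829/10074 = (-8 - 1045)*(1/42686) + 20829*(1/10074) = -1053*1/42686 + 6943/3358 = -1053/42686 + 6943/3358 = 73208231/35834897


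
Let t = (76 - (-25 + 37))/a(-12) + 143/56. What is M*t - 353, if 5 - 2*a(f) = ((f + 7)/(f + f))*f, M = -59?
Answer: -1268899/840 ≈ -1510.6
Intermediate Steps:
a(f) = ¾ - f/4 (a(f) = 5/2 - (f + 7)/(f + f)*f/2 = 5/2 - (7 + f)/((2*f))*f/2 = 5/2 - (7 + f)*(1/(2*f))*f/2 = 5/2 - (7 + f)/(2*f)*f/2 = 5/2 - (7/2 + f/2)/2 = 5/2 + (-7/4 - f/4) = ¾ - f/4)
t = 16481/840 (t = (76 - (-25 + 37))/(¾ - ¼*(-12)) + 143/56 = (76 - 1*12)/(¾ + 3) + 143*(1/56) = (76 - 12)/(15/4) + 143/56 = 64*(4/15) + 143/56 = 256/15 + 143/56 = 16481/840 ≈ 19.620)
M*t - 353 = -59*16481/840 - 353 = -972379/840 - 353 = -1268899/840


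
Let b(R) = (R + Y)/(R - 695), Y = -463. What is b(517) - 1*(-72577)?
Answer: 6459326/89 ≈ 72577.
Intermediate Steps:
b(R) = (-463 + R)/(-695 + R) (b(R) = (R - 463)/(R - 695) = (-463 + R)/(-695 + R))
b(517) - 1*(-72577) = (-463 + 517)/(-695 + 517) - 1*(-72577) = 54/(-178) + 72577 = -1/178*54 + 72577 = -27/89 + 72577 = 6459326/89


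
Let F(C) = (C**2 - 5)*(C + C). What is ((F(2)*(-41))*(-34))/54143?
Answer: -5576/54143 ≈ -0.10299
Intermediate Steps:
F(C) = 2*C*(-5 + C**2) (F(C) = (-5 + C**2)*(2*C) = 2*C*(-5 + C**2))
((F(2)*(-41))*(-34))/54143 = (((2*2*(-5 + 2**2))*(-41))*(-34))/54143 = (((2*2*(-5 + 4))*(-41))*(-34))*(1/54143) = (((2*2*(-1))*(-41))*(-34))*(1/54143) = (-4*(-41)*(-34))*(1/54143) = (164*(-34))*(1/54143) = -5576*1/54143 = -5576/54143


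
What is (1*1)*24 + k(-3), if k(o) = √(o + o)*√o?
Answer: 24 - 3*√2 ≈ 19.757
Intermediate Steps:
k(o) = o*√2 (k(o) = √(2*o)*√o = (√2*√o)*√o = o*√2)
(1*1)*24 + k(-3) = (1*1)*24 - 3*√2 = 1*24 - 3*√2 = 24 - 3*√2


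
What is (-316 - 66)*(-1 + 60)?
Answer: -22538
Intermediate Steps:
(-316 - 66)*(-1 + 60) = -382*59 = -22538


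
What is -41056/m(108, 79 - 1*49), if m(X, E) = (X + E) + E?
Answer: -5132/21 ≈ -244.38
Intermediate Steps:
m(X, E) = X + 2*E (m(X, E) = (E + X) + E = X + 2*E)
-41056/m(108, 79 - 1*49) = -41056/(108 + 2*(79 - 1*49)) = -41056/(108 + 2*(79 - 49)) = -41056/(108 + 2*30) = -41056/(108 + 60) = -41056/168 = -41056*1/168 = -5132/21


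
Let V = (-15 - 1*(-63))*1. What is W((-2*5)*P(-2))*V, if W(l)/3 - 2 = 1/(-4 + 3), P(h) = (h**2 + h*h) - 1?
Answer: 144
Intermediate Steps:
P(h) = -1 + 2*h**2 (P(h) = (h**2 + h**2) - 1 = 2*h**2 - 1 = -1 + 2*h**2)
W(l) = 3 (W(l) = 6 + 3/(-4 + 3) = 6 + 3/(-1) = 6 + 3*(-1) = 6 - 3 = 3)
V = 48 (V = (-15 + 63)*1 = 48*1 = 48)
W((-2*5)*P(-2))*V = 3*48 = 144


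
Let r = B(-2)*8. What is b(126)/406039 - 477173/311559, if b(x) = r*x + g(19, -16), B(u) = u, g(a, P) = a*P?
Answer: -11439627331/7441476753 ≈ -1.5373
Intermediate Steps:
g(a, P) = P*a
r = -16 (r = -2*8 = -16)
b(x) = -304 - 16*x (b(x) = -16*x - 16*19 = -16*x - 304 = -304 - 16*x)
b(126)/406039 - 477173/311559 = (-304 - 16*126)/406039 - 477173/311559 = (-304 - 2016)*(1/406039) - 477173*1/311559 = -2320*1/406039 - 28069/18327 = -2320/406039 - 28069/18327 = -11439627331/7441476753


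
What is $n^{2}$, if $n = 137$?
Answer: $18769$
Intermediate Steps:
$n^{2} = 137^{2} = 18769$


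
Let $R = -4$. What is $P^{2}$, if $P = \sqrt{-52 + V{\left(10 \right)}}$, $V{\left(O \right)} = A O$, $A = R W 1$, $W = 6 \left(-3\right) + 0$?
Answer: $668$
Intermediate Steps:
$W = -18$ ($W = -18 + 0 = -18$)
$A = 72$ ($A = \left(-4\right) \left(-18\right) 1 = 72 \cdot 1 = 72$)
$V{\left(O \right)} = 72 O$
$P = 2 \sqrt{167}$ ($P = \sqrt{-52 + 72 \cdot 10} = \sqrt{-52 + 720} = \sqrt{668} = 2 \sqrt{167} \approx 25.846$)
$P^{2} = \left(2 \sqrt{167}\right)^{2} = 668$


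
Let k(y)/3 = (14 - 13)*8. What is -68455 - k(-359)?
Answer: -68479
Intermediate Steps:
k(y) = 24 (k(y) = 3*((14 - 13)*8) = 3*(1*8) = 3*8 = 24)
-68455 - k(-359) = -68455 - 1*24 = -68455 - 24 = -68479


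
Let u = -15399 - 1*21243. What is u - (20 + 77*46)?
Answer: -40204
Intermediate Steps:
u = -36642 (u = -15399 - 21243 = -36642)
u - (20 + 77*46) = -36642 - (20 + 77*46) = -36642 - (20 + 3542) = -36642 - 1*3562 = -36642 - 3562 = -40204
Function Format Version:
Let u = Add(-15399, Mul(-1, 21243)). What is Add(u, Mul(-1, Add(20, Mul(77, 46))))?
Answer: -40204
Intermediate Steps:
u = -36642 (u = Add(-15399, -21243) = -36642)
Add(u, Mul(-1, Add(20, Mul(77, 46)))) = Add(-36642, Mul(-1, Add(20, Mul(77, 46)))) = Add(-36642, Mul(-1, Add(20, 3542))) = Add(-36642, Mul(-1, 3562)) = Add(-36642, -3562) = -40204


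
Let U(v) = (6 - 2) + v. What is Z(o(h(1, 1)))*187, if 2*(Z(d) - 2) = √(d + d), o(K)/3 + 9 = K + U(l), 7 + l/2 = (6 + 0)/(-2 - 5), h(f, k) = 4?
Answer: 374 + 561*I*√546/14 ≈ 374.0 + 936.33*I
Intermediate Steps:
l = -110/7 (l = -14 + 2*((6 + 0)/(-2 - 5)) = -14 + 2*(6/(-7)) = -14 + 2*(6*(-⅐)) = -14 + 2*(-6/7) = -14 - 12/7 = -110/7 ≈ -15.714)
U(v) = 4 + v
o(K) = -435/7 + 3*K (o(K) = -27 + 3*(K + (4 - 110/7)) = -27 + 3*(K - 82/7) = -27 + 3*(-82/7 + K) = -27 + (-246/7 + 3*K) = -435/7 + 3*K)
Z(d) = 2 + √2*√d/2 (Z(d) = 2 + √(d + d)/2 = 2 + √(2*d)/2 = 2 + (√2*√d)/2 = 2 + √2*√d/2)
Z(o(h(1, 1)))*187 = (2 + √2*√(-435/7 + 3*4)/2)*187 = (2 + √2*√(-435/7 + 12)/2)*187 = (2 + √2*√(-351/7)/2)*187 = (2 + √2*(3*I*√273/7)/2)*187 = (2 + 3*I*√546/14)*187 = 374 + 561*I*√546/14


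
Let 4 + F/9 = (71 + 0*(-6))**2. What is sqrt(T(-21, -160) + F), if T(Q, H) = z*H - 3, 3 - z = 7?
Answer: sqrt(45970) ≈ 214.41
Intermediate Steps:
z = -4 (z = 3 - 1*7 = 3 - 7 = -4)
T(Q, H) = -3 - 4*H (T(Q, H) = -4*H - 3 = -3 - 4*H)
F = 45333 (F = -36 + 9*(71 + 0*(-6))**2 = -36 + 9*(71 + 0)**2 = -36 + 9*71**2 = -36 + 9*5041 = -36 + 45369 = 45333)
sqrt(T(-21, -160) + F) = sqrt((-3 - 4*(-160)) + 45333) = sqrt((-3 + 640) + 45333) = sqrt(637 + 45333) = sqrt(45970)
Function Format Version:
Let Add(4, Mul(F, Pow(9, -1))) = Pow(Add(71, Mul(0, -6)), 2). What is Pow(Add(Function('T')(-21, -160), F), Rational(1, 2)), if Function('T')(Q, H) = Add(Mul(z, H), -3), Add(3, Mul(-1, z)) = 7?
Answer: Pow(45970, Rational(1, 2)) ≈ 214.41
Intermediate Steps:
z = -4 (z = Add(3, Mul(-1, 7)) = Add(3, -7) = -4)
Function('T')(Q, H) = Add(-3, Mul(-4, H)) (Function('T')(Q, H) = Add(Mul(-4, H), -3) = Add(-3, Mul(-4, H)))
F = 45333 (F = Add(-36, Mul(9, Pow(Add(71, Mul(0, -6)), 2))) = Add(-36, Mul(9, Pow(Add(71, 0), 2))) = Add(-36, Mul(9, Pow(71, 2))) = Add(-36, Mul(9, 5041)) = Add(-36, 45369) = 45333)
Pow(Add(Function('T')(-21, -160), F), Rational(1, 2)) = Pow(Add(Add(-3, Mul(-4, -160)), 45333), Rational(1, 2)) = Pow(Add(Add(-3, 640), 45333), Rational(1, 2)) = Pow(Add(637, 45333), Rational(1, 2)) = Pow(45970, Rational(1, 2))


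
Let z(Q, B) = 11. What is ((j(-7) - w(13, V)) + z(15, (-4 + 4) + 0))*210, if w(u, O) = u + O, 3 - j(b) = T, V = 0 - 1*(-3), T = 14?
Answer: -3360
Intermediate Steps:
V = 3 (V = 0 + 3 = 3)
j(b) = -11 (j(b) = 3 - 1*14 = 3 - 14 = -11)
w(u, O) = O + u
((j(-7) - w(13, V)) + z(15, (-4 + 4) + 0))*210 = ((-11 - (3 + 13)) + 11)*210 = ((-11 - 1*16) + 11)*210 = ((-11 - 16) + 11)*210 = (-27 + 11)*210 = -16*210 = -3360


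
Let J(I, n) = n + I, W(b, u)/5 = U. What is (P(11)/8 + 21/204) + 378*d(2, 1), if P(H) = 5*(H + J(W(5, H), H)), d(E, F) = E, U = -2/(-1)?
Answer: 52775/68 ≈ 776.10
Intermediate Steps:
U = 2 (U = -2*(-1) = 2)
W(b, u) = 10 (W(b, u) = 5*2 = 10)
J(I, n) = I + n
P(H) = 50 + 10*H (P(H) = 5*(H + (10 + H)) = 5*(10 + 2*H) = 50 + 10*H)
(P(11)/8 + 21/204) + 378*d(2, 1) = ((50 + 10*11)/8 + 21/204) + 378*2 = ((50 + 110)*(1/8) + 21*(1/204)) + 756 = (160*(1/8) + 7/68) + 756 = (20 + 7/68) + 756 = 1367/68 + 756 = 52775/68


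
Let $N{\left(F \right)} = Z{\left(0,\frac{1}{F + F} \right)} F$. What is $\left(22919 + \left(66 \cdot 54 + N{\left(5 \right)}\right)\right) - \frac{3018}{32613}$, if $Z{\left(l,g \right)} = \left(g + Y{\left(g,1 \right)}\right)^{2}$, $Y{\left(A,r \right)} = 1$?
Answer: $\frac{5759229131}{217420} \approx 26489.0$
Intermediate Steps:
$Z{\left(l,g \right)} = \left(1 + g\right)^{2}$ ($Z{\left(l,g \right)} = \left(g + 1\right)^{2} = \left(1 + g\right)^{2}$)
$N{\left(F \right)} = F \left(1 + \frac{1}{2 F}\right)^{2}$ ($N{\left(F \right)} = \left(1 + \frac{1}{F + F}\right)^{2} F = \left(1 + \frac{1}{2 F}\right)^{2} F = F \left(1 + \frac{1}{2 F}\right)^{2}$)
$\left(22919 + \left(66 \cdot 54 + N{\left(5 \right)}\right)\right) - \frac{3018}{32613} = \left(22919 + \left(66 \cdot 54 + \frac{\left(1 + 2 \cdot 5\right)^{2}}{4 \cdot 5}\right)\right) - \frac{3018}{32613} = \left(22919 + \left(3564 + \frac{1}{4} \cdot \frac{1}{5} \left(1 + 10\right)^{2}\right)\right) - \frac{1006}{10871} = \left(22919 + \left(3564 + \frac{1}{4} \cdot \frac{1}{5} \cdot 11^{2}\right)\right) - \frac{1006}{10871} = \left(22919 + \left(3564 + \frac{1}{4} \cdot \frac{1}{5} \cdot 121\right)\right) - \frac{1006}{10871} = \left(22919 + \left(3564 + \frac{121}{20}\right)\right) - \frac{1006}{10871} = \left(22919 + \frac{71401}{20}\right) - \frac{1006}{10871} = \frac{529781}{20} - \frac{1006}{10871} = \frac{5759229131}{217420}$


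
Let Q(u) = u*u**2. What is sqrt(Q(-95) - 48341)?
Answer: 14*I*sqrt(4621) ≈ 951.69*I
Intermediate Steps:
Q(u) = u**3
sqrt(Q(-95) - 48341) = sqrt((-95)**3 - 48341) = sqrt(-857375 - 48341) = sqrt(-905716) = 14*I*sqrt(4621)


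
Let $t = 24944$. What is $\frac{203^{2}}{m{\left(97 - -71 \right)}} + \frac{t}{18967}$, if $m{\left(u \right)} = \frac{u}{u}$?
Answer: $\frac{781636047}{18967} \approx 41210.0$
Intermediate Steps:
$m{\left(u \right)} = 1$
$\frac{203^{2}}{m{\left(97 - -71 \right)}} + \frac{t}{18967} = \frac{203^{2}}{1} + \frac{24944}{18967} = 41209 \cdot 1 + 24944 \cdot \frac{1}{18967} = 41209 + \frac{24944}{18967} = \frac{781636047}{18967}$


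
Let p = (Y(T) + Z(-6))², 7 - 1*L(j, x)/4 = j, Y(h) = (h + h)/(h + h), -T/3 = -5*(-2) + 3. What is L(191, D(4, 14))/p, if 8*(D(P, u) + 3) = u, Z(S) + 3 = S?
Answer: -23/2 ≈ -11.500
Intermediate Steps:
Z(S) = -3 + S
T = -39 (T = -3*(-5*(-2) + 3) = -3*(10 + 3) = -3*13 = -39)
D(P, u) = -3 + u/8
Y(h) = 1 (Y(h) = (2*h)/((2*h)) = (2*h)*(1/(2*h)) = 1)
L(j, x) = 28 - 4*j
p = 64 (p = (1 + (-3 - 6))² = (1 - 9)² = (-8)² = 64)
L(191, D(4, 14))/p = (28 - 4*191)/64 = (28 - 764)*(1/64) = -736*1/64 = -23/2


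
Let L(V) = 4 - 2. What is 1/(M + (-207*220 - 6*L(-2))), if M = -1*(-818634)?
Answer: 1/773082 ≈ 1.2935e-6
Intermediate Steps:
L(V) = 2
M = 818634
1/(M + (-207*220 - 6*L(-2))) = 1/(818634 + (-207*220 - 6*2)) = 1/(818634 + (-45540 - 12)) = 1/(818634 - 45552) = 1/773082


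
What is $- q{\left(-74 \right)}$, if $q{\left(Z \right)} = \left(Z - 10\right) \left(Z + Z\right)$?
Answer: $-12432$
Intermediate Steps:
$q{\left(Z \right)} = 2 Z \left(-10 + Z\right)$ ($q{\left(Z \right)} = \left(-10 + Z\right) 2 Z = 2 Z \left(-10 + Z\right)$)
$- q{\left(-74 \right)} = - 2 \left(-74\right) \left(-10 - 74\right) = - 2 \left(-74\right) \left(-84\right) = \left(-1\right) 12432 = -12432$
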